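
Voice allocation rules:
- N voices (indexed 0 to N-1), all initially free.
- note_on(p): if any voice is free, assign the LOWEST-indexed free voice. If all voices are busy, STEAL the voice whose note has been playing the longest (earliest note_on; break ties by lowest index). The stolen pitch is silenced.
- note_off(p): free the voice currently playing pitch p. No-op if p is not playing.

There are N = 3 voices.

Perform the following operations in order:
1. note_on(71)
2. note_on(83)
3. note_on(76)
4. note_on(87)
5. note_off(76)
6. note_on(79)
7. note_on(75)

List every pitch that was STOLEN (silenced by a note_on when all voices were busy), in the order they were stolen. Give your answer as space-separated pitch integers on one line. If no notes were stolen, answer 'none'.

Op 1: note_on(71): voice 0 is free -> assigned | voices=[71 - -]
Op 2: note_on(83): voice 1 is free -> assigned | voices=[71 83 -]
Op 3: note_on(76): voice 2 is free -> assigned | voices=[71 83 76]
Op 4: note_on(87): all voices busy, STEAL voice 0 (pitch 71, oldest) -> assign | voices=[87 83 76]
Op 5: note_off(76): free voice 2 | voices=[87 83 -]
Op 6: note_on(79): voice 2 is free -> assigned | voices=[87 83 79]
Op 7: note_on(75): all voices busy, STEAL voice 1 (pitch 83, oldest) -> assign | voices=[87 75 79]

Answer: 71 83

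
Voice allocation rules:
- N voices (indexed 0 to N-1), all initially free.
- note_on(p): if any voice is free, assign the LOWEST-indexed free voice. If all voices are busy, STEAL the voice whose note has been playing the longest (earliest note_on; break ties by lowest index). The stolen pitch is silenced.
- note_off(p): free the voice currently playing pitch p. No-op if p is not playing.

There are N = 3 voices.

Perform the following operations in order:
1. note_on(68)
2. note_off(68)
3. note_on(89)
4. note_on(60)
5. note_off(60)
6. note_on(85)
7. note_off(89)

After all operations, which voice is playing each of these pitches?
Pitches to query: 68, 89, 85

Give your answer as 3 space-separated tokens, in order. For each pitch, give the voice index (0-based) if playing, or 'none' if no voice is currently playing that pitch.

Answer: none none 1

Derivation:
Op 1: note_on(68): voice 0 is free -> assigned | voices=[68 - -]
Op 2: note_off(68): free voice 0 | voices=[- - -]
Op 3: note_on(89): voice 0 is free -> assigned | voices=[89 - -]
Op 4: note_on(60): voice 1 is free -> assigned | voices=[89 60 -]
Op 5: note_off(60): free voice 1 | voices=[89 - -]
Op 6: note_on(85): voice 1 is free -> assigned | voices=[89 85 -]
Op 7: note_off(89): free voice 0 | voices=[- 85 -]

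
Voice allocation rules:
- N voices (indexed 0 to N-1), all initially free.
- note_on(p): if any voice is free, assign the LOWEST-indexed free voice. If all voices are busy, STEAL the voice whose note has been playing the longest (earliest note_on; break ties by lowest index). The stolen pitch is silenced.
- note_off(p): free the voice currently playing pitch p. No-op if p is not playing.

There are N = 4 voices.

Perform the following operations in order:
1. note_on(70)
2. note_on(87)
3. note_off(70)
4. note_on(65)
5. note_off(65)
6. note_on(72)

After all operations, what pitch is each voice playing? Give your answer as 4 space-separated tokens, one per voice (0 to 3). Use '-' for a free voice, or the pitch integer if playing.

Answer: 72 87 - -

Derivation:
Op 1: note_on(70): voice 0 is free -> assigned | voices=[70 - - -]
Op 2: note_on(87): voice 1 is free -> assigned | voices=[70 87 - -]
Op 3: note_off(70): free voice 0 | voices=[- 87 - -]
Op 4: note_on(65): voice 0 is free -> assigned | voices=[65 87 - -]
Op 5: note_off(65): free voice 0 | voices=[- 87 - -]
Op 6: note_on(72): voice 0 is free -> assigned | voices=[72 87 - -]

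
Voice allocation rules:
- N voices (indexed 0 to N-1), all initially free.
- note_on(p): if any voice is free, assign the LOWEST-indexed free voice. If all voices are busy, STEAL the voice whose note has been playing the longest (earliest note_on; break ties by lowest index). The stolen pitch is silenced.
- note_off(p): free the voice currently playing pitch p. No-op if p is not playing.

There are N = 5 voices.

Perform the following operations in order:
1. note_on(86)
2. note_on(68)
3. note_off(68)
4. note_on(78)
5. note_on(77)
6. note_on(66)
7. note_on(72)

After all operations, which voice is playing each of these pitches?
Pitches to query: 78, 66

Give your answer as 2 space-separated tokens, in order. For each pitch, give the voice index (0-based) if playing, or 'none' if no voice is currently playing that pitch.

Op 1: note_on(86): voice 0 is free -> assigned | voices=[86 - - - -]
Op 2: note_on(68): voice 1 is free -> assigned | voices=[86 68 - - -]
Op 3: note_off(68): free voice 1 | voices=[86 - - - -]
Op 4: note_on(78): voice 1 is free -> assigned | voices=[86 78 - - -]
Op 5: note_on(77): voice 2 is free -> assigned | voices=[86 78 77 - -]
Op 6: note_on(66): voice 3 is free -> assigned | voices=[86 78 77 66 -]
Op 7: note_on(72): voice 4 is free -> assigned | voices=[86 78 77 66 72]

Answer: 1 3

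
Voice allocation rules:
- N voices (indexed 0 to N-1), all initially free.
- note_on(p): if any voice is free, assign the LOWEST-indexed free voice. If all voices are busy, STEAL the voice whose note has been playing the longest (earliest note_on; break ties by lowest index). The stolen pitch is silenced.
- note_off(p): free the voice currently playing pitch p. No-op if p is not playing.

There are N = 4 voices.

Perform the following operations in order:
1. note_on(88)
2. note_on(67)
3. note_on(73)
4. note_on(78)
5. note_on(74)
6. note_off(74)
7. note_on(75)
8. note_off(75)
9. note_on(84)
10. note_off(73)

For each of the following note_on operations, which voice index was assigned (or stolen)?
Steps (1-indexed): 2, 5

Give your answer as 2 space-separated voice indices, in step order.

Answer: 1 0

Derivation:
Op 1: note_on(88): voice 0 is free -> assigned | voices=[88 - - -]
Op 2: note_on(67): voice 1 is free -> assigned | voices=[88 67 - -]
Op 3: note_on(73): voice 2 is free -> assigned | voices=[88 67 73 -]
Op 4: note_on(78): voice 3 is free -> assigned | voices=[88 67 73 78]
Op 5: note_on(74): all voices busy, STEAL voice 0 (pitch 88, oldest) -> assign | voices=[74 67 73 78]
Op 6: note_off(74): free voice 0 | voices=[- 67 73 78]
Op 7: note_on(75): voice 0 is free -> assigned | voices=[75 67 73 78]
Op 8: note_off(75): free voice 0 | voices=[- 67 73 78]
Op 9: note_on(84): voice 0 is free -> assigned | voices=[84 67 73 78]
Op 10: note_off(73): free voice 2 | voices=[84 67 - 78]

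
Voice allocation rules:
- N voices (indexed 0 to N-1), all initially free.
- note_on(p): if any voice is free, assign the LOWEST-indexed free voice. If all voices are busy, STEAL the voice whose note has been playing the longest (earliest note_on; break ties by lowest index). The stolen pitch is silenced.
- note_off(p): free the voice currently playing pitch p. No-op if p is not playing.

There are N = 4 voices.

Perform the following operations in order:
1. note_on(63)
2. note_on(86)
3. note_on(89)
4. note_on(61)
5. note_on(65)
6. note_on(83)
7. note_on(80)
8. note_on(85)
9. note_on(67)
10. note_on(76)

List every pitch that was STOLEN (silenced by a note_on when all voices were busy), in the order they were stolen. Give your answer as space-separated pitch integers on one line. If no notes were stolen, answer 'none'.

Answer: 63 86 89 61 65 83

Derivation:
Op 1: note_on(63): voice 0 is free -> assigned | voices=[63 - - -]
Op 2: note_on(86): voice 1 is free -> assigned | voices=[63 86 - -]
Op 3: note_on(89): voice 2 is free -> assigned | voices=[63 86 89 -]
Op 4: note_on(61): voice 3 is free -> assigned | voices=[63 86 89 61]
Op 5: note_on(65): all voices busy, STEAL voice 0 (pitch 63, oldest) -> assign | voices=[65 86 89 61]
Op 6: note_on(83): all voices busy, STEAL voice 1 (pitch 86, oldest) -> assign | voices=[65 83 89 61]
Op 7: note_on(80): all voices busy, STEAL voice 2 (pitch 89, oldest) -> assign | voices=[65 83 80 61]
Op 8: note_on(85): all voices busy, STEAL voice 3 (pitch 61, oldest) -> assign | voices=[65 83 80 85]
Op 9: note_on(67): all voices busy, STEAL voice 0 (pitch 65, oldest) -> assign | voices=[67 83 80 85]
Op 10: note_on(76): all voices busy, STEAL voice 1 (pitch 83, oldest) -> assign | voices=[67 76 80 85]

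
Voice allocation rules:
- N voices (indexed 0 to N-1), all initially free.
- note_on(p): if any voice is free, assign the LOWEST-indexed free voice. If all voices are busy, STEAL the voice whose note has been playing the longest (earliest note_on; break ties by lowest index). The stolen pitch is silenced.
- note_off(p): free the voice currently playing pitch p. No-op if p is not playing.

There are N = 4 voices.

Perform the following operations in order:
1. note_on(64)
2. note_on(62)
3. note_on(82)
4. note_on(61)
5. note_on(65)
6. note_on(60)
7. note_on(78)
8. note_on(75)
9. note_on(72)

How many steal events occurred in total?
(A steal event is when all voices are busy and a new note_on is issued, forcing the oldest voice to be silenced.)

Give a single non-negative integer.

Op 1: note_on(64): voice 0 is free -> assigned | voices=[64 - - -]
Op 2: note_on(62): voice 1 is free -> assigned | voices=[64 62 - -]
Op 3: note_on(82): voice 2 is free -> assigned | voices=[64 62 82 -]
Op 4: note_on(61): voice 3 is free -> assigned | voices=[64 62 82 61]
Op 5: note_on(65): all voices busy, STEAL voice 0 (pitch 64, oldest) -> assign | voices=[65 62 82 61]
Op 6: note_on(60): all voices busy, STEAL voice 1 (pitch 62, oldest) -> assign | voices=[65 60 82 61]
Op 7: note_on(78): all voices busy, STEAL voice 2 (pitch 82, oldest) -> assign | voices=[65 60 78 61]
Op 8: note_on(75): all voices busy, STEAL voice 3 (pitch 61, oldest) -> assign | voices=[65 60 78 75]
Op 9: note_on(72): all voices busy, STEAL voice 0 (pitch 65, oldest) -> assign | voices=[72 60 78 75]

Answer: 5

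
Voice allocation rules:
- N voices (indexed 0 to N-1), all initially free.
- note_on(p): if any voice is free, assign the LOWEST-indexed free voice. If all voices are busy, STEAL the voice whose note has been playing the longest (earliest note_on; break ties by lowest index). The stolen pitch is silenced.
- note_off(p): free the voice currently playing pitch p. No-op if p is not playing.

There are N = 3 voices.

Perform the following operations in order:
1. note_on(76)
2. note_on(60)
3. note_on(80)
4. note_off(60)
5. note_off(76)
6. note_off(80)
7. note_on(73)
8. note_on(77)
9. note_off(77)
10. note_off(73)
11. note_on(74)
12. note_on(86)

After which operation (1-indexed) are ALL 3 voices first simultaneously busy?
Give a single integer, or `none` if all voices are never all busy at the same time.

Answer: 3

Derivation:
Op 1: note_on(76): voice 0 is free -> assigned | voices=[76 - -]
Op 2: note_on(60): voice 1 is free -> assigned | voices=[76 60 -]
Op 3: note_on(80): voice 2 is free -> assigned | voices=[76 60 80]
Op 4: note_off(60): free voice 1 | voices=[76 - 80]
Op 5: note_off(76): free voice 0 | voices=[- - 80]
Op 6: note_off(80): free voice 2 | voices=[- - -]
Op 7: note_on(73): voice 0 is free -> assigned | voices=[73 - -]
Op 8: note_on(77): voice 1 is free -> assigned | voices=[73 77 -]
Op 9: note_off(77): free voice 1 | voices=[73 - -]
Op 10: note_off(73): free voice 0 | voices=[- - -]
Op 11: note_on(74): voice 0 is free -> assigned | voices=[74 - -]
Op 12: note_on(86): voice 1 is free -> assigned | voices=[74 86 -]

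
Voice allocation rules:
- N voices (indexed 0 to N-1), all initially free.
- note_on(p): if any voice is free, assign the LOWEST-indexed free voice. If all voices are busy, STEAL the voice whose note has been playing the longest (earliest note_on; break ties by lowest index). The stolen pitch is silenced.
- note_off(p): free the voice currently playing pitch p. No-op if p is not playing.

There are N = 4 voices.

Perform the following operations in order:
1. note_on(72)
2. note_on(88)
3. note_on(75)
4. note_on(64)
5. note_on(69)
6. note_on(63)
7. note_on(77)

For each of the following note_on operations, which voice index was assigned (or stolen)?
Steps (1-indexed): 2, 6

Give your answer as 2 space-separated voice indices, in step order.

Answer: 1 1

Derivation:
Op 1: note_on(72): voice 0 is free -> assigned | voices=[72 - - -]
Op 2: note_on(88): voice 1 is free -> assigned | voices=[72 88 - -]
Op 3: note_on(75): voice 2 is free -> assigned | voices=[72 88 75 -]
Op 4: note_on(64): voice 3 is free -> assigned | voices=[72 88 75 64]
Op 5: note_on(69): all voices busy, STEAL voice 0 (pitch 72, oldest) -> assign | voices=[69 88 75 64]
Op 6: note_on(63): all voices busy, STEAL voice 1 (pitch 88, oldest) -> assign | voices=[69 63 75 64]
Op 7: note_on(77): all voices busy, STEAL voice 2 (pitch 75, oldest) -> assign | voices=[69 63 77 64]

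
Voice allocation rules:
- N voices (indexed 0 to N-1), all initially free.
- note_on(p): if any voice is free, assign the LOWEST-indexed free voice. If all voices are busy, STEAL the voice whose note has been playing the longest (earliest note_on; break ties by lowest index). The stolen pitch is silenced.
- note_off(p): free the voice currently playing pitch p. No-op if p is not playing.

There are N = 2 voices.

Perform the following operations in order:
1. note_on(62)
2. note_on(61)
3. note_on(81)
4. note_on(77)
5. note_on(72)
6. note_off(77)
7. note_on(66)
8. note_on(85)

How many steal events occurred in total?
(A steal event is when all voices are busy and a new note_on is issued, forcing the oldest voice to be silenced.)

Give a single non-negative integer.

Op 1: note_on(62): voice 0 is free -> assigned | voices=[62 -]
Op 2: note_on(61): voice 1 is free -> assigned | voices=[62 61]
Op 3: note_on(81): all voices busy, STEAL voice 0 (pitch 62, oldest) -> assign | voices=[81 61]
Op 4: note_on(77): all voices busy, STEAL voice 1 (pitch 61, oldest) -> assign | voices=[81 77]
Op 5: note_on(72): all voices busy, STEAL voice 0 (pitch 81, oldest) -> assign | voices=[72 77]
Op 6: note_off(77): free voice 1 | voices=[72 -]
Op 7: note_on(66): voice 1 is free -> assigned | voices=[72 66]
Op 8: note_on(85): all voices busy, STEAL voice 0 (pitch 72, oldest) -> assign | voices=[85 66]

Answer: 4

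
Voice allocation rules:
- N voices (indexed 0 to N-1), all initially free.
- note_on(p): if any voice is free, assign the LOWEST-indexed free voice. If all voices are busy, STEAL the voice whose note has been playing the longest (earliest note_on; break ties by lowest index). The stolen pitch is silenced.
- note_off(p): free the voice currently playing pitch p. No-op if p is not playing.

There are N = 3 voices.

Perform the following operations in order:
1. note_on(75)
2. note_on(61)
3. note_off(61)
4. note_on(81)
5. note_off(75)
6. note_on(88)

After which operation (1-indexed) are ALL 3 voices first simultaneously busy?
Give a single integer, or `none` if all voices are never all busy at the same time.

Answer: none

Derivation:
Op 1: note_on(75): voice 0 is free -> assigned | voices=[75 - -]
Op 2: note_on(61): voice 1 is free -> assigned | voices=[75 61 -]
Op 3: note_off(61): free voice 1 | voices=[75 - -]
Op 4: note_on(81): voice 1 is free -> assigned | voices=[75 81 -]
Op 5: note_off(75): free voice 0 | voices=[- 81 -]
Op 6: note_on(88): voice 0 is free -> assigned | voices=[88 81 -]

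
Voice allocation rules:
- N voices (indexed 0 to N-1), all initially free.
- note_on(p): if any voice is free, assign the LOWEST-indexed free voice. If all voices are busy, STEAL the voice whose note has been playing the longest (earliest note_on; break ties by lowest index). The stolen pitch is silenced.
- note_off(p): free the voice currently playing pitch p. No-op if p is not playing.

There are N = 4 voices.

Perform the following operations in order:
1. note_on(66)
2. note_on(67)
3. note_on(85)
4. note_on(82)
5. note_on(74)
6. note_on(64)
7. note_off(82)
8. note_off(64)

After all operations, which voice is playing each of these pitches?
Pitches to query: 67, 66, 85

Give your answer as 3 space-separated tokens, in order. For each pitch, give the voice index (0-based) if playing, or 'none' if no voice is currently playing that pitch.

Op 1: note_on(66): voice 0 is free -> assigned | voices=[66 - - -]
Op 2: note_on(67): voice 1 is free -> assigned | voices=[66 67 - -]
Op 3: note_on(85): voice 2 is free -> assigned | voices=[66 67 85 -]
Op 4: note_on(82): voice 3 is free -> assigned | voices=[66 67 85 82]
Op 5: note_on(74): all voices busy, STEAL voice 0 (pitch 66, oldest) -> assign | voices=[74 67 85 82]
Op 6: note_on(64): all voices busy, STEAL voice 1 (pitch 67, oldest) -> assign | voices=[74 64 85 82]
Op 7: note_off(82): free voice 3 | voices=[74 64 85 -]
Op 8: note_off(64): free voice 1 | voices=[74 - 85 -]

Answer: none none 2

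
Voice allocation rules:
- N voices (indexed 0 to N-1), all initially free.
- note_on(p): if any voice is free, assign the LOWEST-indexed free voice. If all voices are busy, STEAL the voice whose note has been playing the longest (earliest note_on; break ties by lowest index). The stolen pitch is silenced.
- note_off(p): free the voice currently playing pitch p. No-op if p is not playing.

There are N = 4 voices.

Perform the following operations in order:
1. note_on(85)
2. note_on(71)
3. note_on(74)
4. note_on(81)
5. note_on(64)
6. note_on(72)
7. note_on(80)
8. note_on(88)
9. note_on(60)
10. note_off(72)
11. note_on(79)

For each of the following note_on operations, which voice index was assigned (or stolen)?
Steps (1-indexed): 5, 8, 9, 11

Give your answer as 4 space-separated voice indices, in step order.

Answer: 0 3 0 1

Derivation:
Op 1: note_on(85): voice 0 is free -> assigned | voices=[85 - - -]
Op 2: note_on(71): voice 1 is free -> assigned | voices=[85 71 - -]
Op 3: note_on(74): voice 2 is free -> assigned | voices=[85 71 74 -]
Op 4: note_on(81): voice 3 is free -> assigned | voices=[85 71 74 81]
Op 5: note_on(64): all voices busy, STEAL voice 0 (pitch 85, oldest) -> assign | voices=[64 71 74 81]
Op 6: note_on(72): all voices busy, STEAL voice 1 (pitch 71, oldest) -> assign | voices=[64 72 74 81]
Op 7: note_on(80): all voices busy, STEAL voice 2 (pitch 74, oldest) -> assign | voices=[64 72 80 81]
Op 8: note_on(88): all voices busy, STEAL voice 3 (pitch 81, oldest) -> assign | voices=[64 72 80 88]
Op 9: note_on(60): all voices busy, STEAL voice 0 (pitch 64, oldest) -> assign | voices=[60 72 80 88]
Op 10: note_off(72): free voice 1 | voices=[60 - 80 88]
Op 11: note_on(79): voice 1 is free -> assigned | voices=[60 79 80 88]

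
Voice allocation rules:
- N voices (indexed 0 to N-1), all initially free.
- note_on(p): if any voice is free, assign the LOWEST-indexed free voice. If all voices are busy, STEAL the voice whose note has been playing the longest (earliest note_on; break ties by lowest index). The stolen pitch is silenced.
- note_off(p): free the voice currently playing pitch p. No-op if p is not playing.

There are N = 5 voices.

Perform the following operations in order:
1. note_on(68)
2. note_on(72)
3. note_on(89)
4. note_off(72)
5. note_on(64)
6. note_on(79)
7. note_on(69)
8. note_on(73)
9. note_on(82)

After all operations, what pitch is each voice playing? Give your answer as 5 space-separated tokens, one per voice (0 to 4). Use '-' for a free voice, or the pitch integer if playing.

Answer: 73 64 82 79 69

Derivation:
Op 1: note_on(68): voice 0 is free -> assigned | voices=[68 - - - -]
Op 2: note_on(72): voice 1 is free -> assigned | voices=[68 72 - - -]
Op 3: note_on(89): voice 2 is free -> assigned | voices=[68 72 89 - -]
Op 4: note_off(72): free voice 1 | voices=[68 - 89 - -]
Op 5: note_on(64): voice 1 is free -> assigned | voices=[68 64 89 - -]
Op 6: note_on(79): voice 3 is free -> assigned | voices=[68 64 89 79 -]
Op 7: note_on(69): voice 4 is free -> assigned | voices=[68 64 89 79 69]
Op 8: note_on(73): all voices busy, STEAL voice 0 (pitch 68, oldest) -> assign | voices=[73 64 89 79 69]
Op 9: note_on(82): all voices busy, STEAL voice 2 (pitch 89, oldest) -> assign | voices=[73 64 82 79 69]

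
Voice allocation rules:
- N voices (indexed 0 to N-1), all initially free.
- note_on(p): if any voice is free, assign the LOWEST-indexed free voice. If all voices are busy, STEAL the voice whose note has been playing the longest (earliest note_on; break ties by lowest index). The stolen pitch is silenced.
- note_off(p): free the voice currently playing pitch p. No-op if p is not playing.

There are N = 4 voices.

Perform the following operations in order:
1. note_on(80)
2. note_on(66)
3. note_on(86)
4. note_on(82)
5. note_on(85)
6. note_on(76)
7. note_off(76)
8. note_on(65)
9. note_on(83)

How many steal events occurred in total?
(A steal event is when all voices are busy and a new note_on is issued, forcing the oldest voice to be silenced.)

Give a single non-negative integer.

Answer: 3

Derivation:
Op 1: note_on(80): voice 0 is free -> assigned | voices=[80 - - -]
Op 2: note_on(66): voice 1 is free -> assigned | voices=[80 66 - -]
Op 3: note_on(86): voice 2 is free -> assigned | voices=[80 66 86 -]
Op 4: note_on(82): voice 3 is free -> assigned | voices=[80 66 86 82]
Op 5: note_on(85): all voices busy, STEAL voice 0 (pitch 80, oldest) -> assign | voices=[85 66 86 82]
Op 6: note_on(76): all voices busy, STEAL voice 1 (pitch 66, oldest) -> assign | voices=[85 76 86 82]
Op 7: note_off(76): free voice 1 | voices=[85 - 86 82]
Op 8: note_on(65): voice 1 is free -> assigned | voices=[85 65 86 82]
Op 9: note_on(83): all voices busy, STEAL voice 2 (pitch 86, oldest) -> assign | voices=[85 65 83 82]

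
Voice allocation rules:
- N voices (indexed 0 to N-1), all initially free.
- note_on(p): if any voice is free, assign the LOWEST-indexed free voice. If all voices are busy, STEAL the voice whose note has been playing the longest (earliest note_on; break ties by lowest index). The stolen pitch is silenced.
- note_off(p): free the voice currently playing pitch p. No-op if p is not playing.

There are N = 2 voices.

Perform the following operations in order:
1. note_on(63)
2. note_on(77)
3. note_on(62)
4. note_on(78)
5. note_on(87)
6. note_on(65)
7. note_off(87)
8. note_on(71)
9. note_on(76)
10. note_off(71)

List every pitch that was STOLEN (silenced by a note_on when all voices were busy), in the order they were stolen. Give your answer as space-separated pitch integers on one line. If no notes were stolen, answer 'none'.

Answer: 63 77 62 78 65

Derivation:
Op 1: note_on(63): voice 0 is free -> assigned | voices=[63 -]
Op 2: note_on(77): voice 1 is free -> assigned | voices=[63 77]
Op 3: note_on(62): all voices busy, STEAL voice 0 (pitch 63, oldest) -> assign | voices=[62 77]
Op 4: note_on(78): all voices busy, STEAL voice 1 (pitch 77, oldest) -> assign | voices=[62 78]
Op 5: note_on(87): all voices busy, STEAL voice 0 (pitch 62, oldest) -> assign | voices=[87 78]
Op 6: note_on(65): all voices busy, STEAL voice 1 (pitch 78, oldest) -> assign | voices=[87 65]
Op 7: note_off(87): free voice 0 | voices=[- 65]
Op 8: note_on(71): voice 0 is free -> assigned | voices=[71 65]
Op 9: note_on(76): all voices busy, STEAL voice 1 (pitch 65, oldest) -> assign | voices=[71 76]
Op 10: note_off(71): free voice 0 | voices=[- 76]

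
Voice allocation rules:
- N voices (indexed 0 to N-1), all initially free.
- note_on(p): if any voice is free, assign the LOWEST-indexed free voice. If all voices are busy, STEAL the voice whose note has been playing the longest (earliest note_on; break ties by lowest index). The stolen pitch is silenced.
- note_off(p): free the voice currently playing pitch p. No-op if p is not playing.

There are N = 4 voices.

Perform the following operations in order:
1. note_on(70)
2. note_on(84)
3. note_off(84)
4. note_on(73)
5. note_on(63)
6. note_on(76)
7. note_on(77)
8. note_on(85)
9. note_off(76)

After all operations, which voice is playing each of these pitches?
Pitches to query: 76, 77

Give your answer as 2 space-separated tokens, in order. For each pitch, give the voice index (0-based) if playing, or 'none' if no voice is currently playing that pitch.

Op 1: note_on(70): voice 0 is free -> assigned | voices=[70 - - -]
Op 2: note_on(84): voice 1 is free -> assigned | voices=[70 84 - -]
Op 3: note_off(84): free voice 1 | voices=[70 - - -]
Op 4: note_on(73): voice 1 is free -> assigned | voices=[70 73 - -]
Op 5: note_on(63): voice 2 is free -> assigned | voices=[70 73 63 -]
Op 6: note_on(76): voice 3 is free -> assigned | voices=[70 73 63 76]
Op 7: note_on(77): all voices busy, STEAL voice 0 (pitch 70, oldest) -> assign | voices=[77 73 63 76]
Op 8: note_on(85): all voices busy, STEAL voice 1 (pitch 73, oldest) -> assign | voices=[77 85 63 76]
Op 9: note_off(76): free voice 3 | voices=[77 85 63 -]

Answer: none 0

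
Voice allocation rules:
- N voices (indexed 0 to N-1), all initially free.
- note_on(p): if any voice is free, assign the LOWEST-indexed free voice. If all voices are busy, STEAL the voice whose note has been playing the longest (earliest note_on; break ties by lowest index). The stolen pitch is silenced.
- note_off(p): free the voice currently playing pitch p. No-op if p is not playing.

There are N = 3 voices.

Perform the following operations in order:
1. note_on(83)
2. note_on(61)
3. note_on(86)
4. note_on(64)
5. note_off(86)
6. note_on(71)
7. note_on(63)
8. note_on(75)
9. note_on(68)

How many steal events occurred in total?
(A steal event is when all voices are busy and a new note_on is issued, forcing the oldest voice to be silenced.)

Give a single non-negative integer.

Answer: 4

Derivation:
Op 1: note_on(83): voice 0 is free -> assigned | voices=[83 - -]
Op 2: note_on(61): voice 1 is free -> assigned | voices=[83 61 -]
Op 3: note_on(86): voice 2 is free -> assigned | voices=[83 61 86]
Op 4: note_on(64): all voices busy, STEAL voice 0 (pitch 83, oldest) -> assign | voices=[64 61 86]
Op 5: note_off(86): free voice 2 | voices=[64 61 -]
Op 6: note_on(71): voice 2 is free -> assigned | voices=[64 61 71]
Op 7: note_on(63): all voices busy, STEAL voice 1 (pitch 61, oldest) -> assign | voices=[64 63 71]
Op 8: note_on(75): all voices busy, STEAL voice 0 (pitch 64, oldest) -> assign | voices=[75 63 71]
Op 9: note_on(68): all voices busy, STEAL voice 2 (pitch 71, oldest) -> assign | voices=[75 63 68]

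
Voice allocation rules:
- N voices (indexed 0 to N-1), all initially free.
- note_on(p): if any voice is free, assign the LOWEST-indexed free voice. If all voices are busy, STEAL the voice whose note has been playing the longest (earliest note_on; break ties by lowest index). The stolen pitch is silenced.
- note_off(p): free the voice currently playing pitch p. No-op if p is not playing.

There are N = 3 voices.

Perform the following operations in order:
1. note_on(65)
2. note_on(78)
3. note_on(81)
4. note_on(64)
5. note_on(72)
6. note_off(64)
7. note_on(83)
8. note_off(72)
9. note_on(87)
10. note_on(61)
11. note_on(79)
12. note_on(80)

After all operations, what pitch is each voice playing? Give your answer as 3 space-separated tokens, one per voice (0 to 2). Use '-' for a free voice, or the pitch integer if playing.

Op 1: note_on(65): voice 0 is free -> assigned | voices=[65 - -]
Op 2: note_on(78): voice 1 is free -> assigned | voices=[65 78 -]
Op 3: note_on(81): voice 2 is free -> assigned | voices=[65 78 81]
Op 4: note_on(64): all voices busy, STEAL voice 0 (pitch 65, oldest) -> assign | voices=[64 78 81]
Op 5: note_on(72): all voices busy, STEAL voice 1 (pitch 78, oldest) -> assign | voices=[64 72 81]
Op 6: note_off(64): free voice 0 | voices=[- 72 81]
Op 7: note_on(83): voice 0 is free -> assigned | voices=[83 72 81]
Op 8: note_off(72): free voice 1 | voices=[83 - 81]
Op 9: note_on(87): voice 1 is free -> assigned | voices=[83 87 81]
Op 10: note_on(61): all voices busy, STEAL voice 2 (pitch 81, oldest) -> assign | voices=[83 87 61]
Op 11: note_on(79): all voices busy, STEAL voice 0 (pitch 83, oldest) -> assign | voices=[79 87 61]
Op 12: note_on(80): all voices busy, STEAL voice 1 (pitch 87, oldest) -> assign | voices=[79 80 61]

Answer: 79 80 61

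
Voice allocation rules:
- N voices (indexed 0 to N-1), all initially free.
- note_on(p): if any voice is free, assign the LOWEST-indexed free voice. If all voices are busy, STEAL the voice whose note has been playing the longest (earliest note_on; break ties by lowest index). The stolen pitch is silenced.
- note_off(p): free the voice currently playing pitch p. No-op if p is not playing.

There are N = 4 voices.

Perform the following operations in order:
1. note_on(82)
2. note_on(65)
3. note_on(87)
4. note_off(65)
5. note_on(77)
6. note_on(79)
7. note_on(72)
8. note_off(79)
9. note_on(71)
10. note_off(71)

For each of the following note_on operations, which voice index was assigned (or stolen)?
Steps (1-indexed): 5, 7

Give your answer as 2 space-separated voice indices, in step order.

Op 1: note_on(82): voice 0 is free -> assigned | voices=[82 - - -]
Op 2: note_on(65): voice 1 is free -> assigned | voices=[82 65 - -]
Op 3: note_on(87): voice 2 is free -> assigned | voices=[82 65 87 -]
Op 4: note_off(65): free voice 1 | voices=[82 - 87 -]
Op 5: note_on(77): voice 1 is free -> assigned | voices=[82 77 87 -]
Op 6: note_on(79): voice 3 is free -> assigned | voices=[82 77 87 79]
Op 7: note_on(72): all voices busy, STEAL voice 0 (pitch 82, oldest) -> assign | voices=[72 77 87 79]
Op 8: note_off(79): free voice 3 | voices=[72 77 87 -]
Op 9: note_on(71): voice 3 is free -> assigned | voices=[72 77 87 71]
Op 10: note_off(71): free voice 3 | voices=[72 77 87 -]

Answer: 1 0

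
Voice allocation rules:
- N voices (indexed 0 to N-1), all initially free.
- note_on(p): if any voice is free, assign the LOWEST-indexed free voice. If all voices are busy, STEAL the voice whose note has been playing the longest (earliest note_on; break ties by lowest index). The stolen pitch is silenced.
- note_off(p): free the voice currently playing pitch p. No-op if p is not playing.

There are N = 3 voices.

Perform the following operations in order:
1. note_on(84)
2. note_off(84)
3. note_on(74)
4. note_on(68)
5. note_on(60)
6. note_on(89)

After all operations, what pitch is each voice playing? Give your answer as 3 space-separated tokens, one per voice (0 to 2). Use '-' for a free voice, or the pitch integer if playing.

Op 1: note_on(84): voice 0 is free -> assigned | voices=[84 - -]
Op 2: note_off(84): free voice 0 | voices=[- - -]
Op 3: note_on(74): voice 0 is free -> assigned | voices=[74 - -]
Op 4: note_on(68): voice 1 is free -> assigned | voices=[74 68 -]
Op 5: note_on(60): voice 2 is free -> assigned | voices=[74 68 60]
Op 6: note_on(89): all voices busy, STEAL voice 0 (pitch 74, oldest) -> assign | voices=[89 68 60]

Answer: 89 68 60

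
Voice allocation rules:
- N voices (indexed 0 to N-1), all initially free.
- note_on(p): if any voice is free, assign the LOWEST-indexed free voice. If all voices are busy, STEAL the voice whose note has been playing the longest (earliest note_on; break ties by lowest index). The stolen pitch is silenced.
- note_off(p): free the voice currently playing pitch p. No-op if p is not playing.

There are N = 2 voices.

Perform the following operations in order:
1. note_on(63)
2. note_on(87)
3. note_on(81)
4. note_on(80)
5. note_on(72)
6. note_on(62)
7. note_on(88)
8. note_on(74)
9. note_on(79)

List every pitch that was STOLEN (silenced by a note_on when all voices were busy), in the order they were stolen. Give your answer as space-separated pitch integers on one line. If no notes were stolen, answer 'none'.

Answer: 63 87 81 80 72 62 88

Derivation:
Op 1: note_on(63): voice 0 is free -> assigned | voices=[63 -]
Op 2: note_on(87): voice 1 is free -> assigned | voices=[63 87]
Op 3: note_on(81): all voices busy, STEAL voice 0 (pitch 63, oldest) -> assign | voices=[81 87]
Op 4: note_on(80): all voices busy, STEAL voice 1 (pitch 87, oldest) -> assign | voices=[81 80]
Op 5: note_on(72): all voices busy, STEAL voice 0 (pitch 81, oldest) -> assign | voices=[72 80]
Op 6: note_on(62): all voices busy, STEAL voice 1 (pitch 80, oldest) -> assign | voices=[72 62]
Op 7: note_on(88): all voices busy, STEAL voice 0 (pitch 72, oldest) -> assign | voices=[88 62]
Op 8: note_on(74): all voices busy, STEAL voice 1 (pitch 62, oldest) -> assign | voices=[88 74]
Op 9: note_on(79): all voices busy, STEAL voice 0 (pitch 88, oldest) -> assign | voices=[79 74]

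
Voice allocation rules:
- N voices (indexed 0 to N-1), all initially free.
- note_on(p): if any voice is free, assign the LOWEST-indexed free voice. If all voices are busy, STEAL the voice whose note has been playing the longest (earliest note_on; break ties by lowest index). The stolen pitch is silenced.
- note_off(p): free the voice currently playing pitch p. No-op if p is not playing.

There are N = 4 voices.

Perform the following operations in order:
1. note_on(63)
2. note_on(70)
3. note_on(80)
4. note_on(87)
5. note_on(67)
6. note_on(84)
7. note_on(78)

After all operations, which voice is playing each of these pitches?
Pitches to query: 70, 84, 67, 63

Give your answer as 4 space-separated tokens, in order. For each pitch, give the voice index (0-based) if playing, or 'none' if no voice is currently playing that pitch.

Op 1: note_on(63): voice 0 is free -> assigned | voices=[63 - - -]
Op 2: note_on(70): voice 1 is free -> assigned | voices=[63 70 - -]
Op 3: note_on(80): voice 2 is free -> assigned | voices=[63 70 80 -]
Op 4: note_on(87): voice 3 is free -> assigned | voices=[63 70 80 87]
Op 5: note_on(67): all voices busy, STEAL voice 0 (pitch 63, oldest) -> assign | voices=[67 70 80 87]
Op 6: note_on(84): all voices busy, STEAL voice 1 (pitch 70, oldest) -> assign | voices=[67 84 80 87]
Op 7: note_on(78): all voices busy, STEAL voice 2 (pitch 80, oldest) -> assign | voices=[67 84 78 87]

Answer: none 1 0 none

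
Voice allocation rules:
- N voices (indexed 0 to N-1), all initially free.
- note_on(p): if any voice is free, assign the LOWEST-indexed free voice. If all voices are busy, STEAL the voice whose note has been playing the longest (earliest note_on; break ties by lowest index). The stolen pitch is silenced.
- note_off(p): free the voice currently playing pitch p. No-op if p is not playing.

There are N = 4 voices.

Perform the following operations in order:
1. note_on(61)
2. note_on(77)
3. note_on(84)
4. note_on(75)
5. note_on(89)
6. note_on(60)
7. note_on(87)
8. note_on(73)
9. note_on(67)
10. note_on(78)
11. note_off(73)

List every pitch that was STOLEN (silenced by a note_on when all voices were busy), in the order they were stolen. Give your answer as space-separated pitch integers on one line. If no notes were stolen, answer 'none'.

Answer: 61 77 84 75 89 60

Derivation:
Op 1: note_on(61): voice 0 is free -> assigned | voices=[61 - - -]
Op 2: note_on(77): voice 1 is free -> assigned | voices=[61 77 - -]
Op 3: note_on(84): voice 2 is free -> assigned | voices=[61 77 84 -]
Op 4: note_on(75): voice 3 is free -> assigned | voices=[61 77 84 75]
Op 5: note_on(89): all voices busy, STEAL voice 0 (pitch 61, oldest) -> assign | voices=[89 77 84 75]
Op 6: note_on(60): all voices busy, STEAL voice 1 (pitch 77, oldest) -> assign | voices=[89 60 84 75]
Op 7: note_on(87): all voices busy, STEAL voice 2 (pitch 84, oldest) -> assign | voices=[89 60 87 75]
Op 8: note_on(73): all voices busy, STEAL voice 3 (pitch 75, oldest) -> assign | voices=[89 60 87 73]
Op 9: note_on(67): all voices busy, STEAL voice 0 (pitch 89, oldest) -> assign | voices=[67 60 87 73]
Op 10: note_on(78): all voices busy, STEAL voice 1 (pitch 60, oldest) -> assign | voices=[67 78 87 73]
Op 11: note_off(73): free voice 3 | voices=[67 78 87 -]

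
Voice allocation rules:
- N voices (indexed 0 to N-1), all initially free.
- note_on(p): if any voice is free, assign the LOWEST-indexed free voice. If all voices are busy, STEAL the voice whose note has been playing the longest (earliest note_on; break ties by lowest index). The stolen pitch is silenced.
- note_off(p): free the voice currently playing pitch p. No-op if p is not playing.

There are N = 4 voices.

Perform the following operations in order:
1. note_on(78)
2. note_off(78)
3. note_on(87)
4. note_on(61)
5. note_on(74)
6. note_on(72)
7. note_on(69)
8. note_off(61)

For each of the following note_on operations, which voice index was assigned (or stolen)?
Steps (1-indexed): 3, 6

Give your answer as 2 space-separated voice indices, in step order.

Op 1: note_on(78): voice 0 is free -> assigned | voices=[78 - - -]
Op 2: note_off(78): free voice 0 | voices=[- - - -]
Op 3: note_on(87): voice 0 is free -> assigned | voices=[87 - - -]
Op 4: note_on(61): voice 1 is free -> assigned | voices=[87 61 - -]
Op 5: note_on(74): voice 2 is free -> assigned | voices=[87 61 74 -]
Op 6: note_on(72): voice 3 is free -> assigned | voices=[87 61 74 72]
Op 7: note_on(69): all voices busy, STEAL voice 0 (pitch 87, oldest) -> assign | voices=[69 61 74 72]
Op 8: note_off(61): free voice 1 | voices=[69 - 74 72]

Answer: 0 3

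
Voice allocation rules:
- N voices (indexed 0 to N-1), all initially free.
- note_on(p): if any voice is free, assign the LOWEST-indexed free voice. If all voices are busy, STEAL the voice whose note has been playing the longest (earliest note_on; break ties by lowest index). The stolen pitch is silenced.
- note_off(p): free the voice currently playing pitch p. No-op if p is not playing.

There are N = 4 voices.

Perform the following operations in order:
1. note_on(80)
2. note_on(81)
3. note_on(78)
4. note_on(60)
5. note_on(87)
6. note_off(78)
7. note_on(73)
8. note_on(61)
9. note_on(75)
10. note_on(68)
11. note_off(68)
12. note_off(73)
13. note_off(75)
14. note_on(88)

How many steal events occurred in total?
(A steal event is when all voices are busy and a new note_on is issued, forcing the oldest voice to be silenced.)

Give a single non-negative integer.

Answer: 4

Derivation:
Op 1: note_on(80): voice 0 is free -> assigned | voices=[80 - - -]
Op 2: note_on(81): voice 1 is free -> assigned | voices=[80 81 - -]
Op 3: note_on(78): voice 2 is free -> assigned | voices=[80 81 78 -]
Op 4: note_on(60): voice 3 is free -> assigned | voices=[80 81 78 60]
Op 5: note_on(87): all voices busy, STEAL voice 0 (pitch 80, oldest) -> assign | voices=[87 81 78 60]
Op 6: note_off(78): free voice 2 | voices=[87 81 - 60]
Op 7: note_on(73): voice 2 is free -> assigned | voices=[87 81 73 60]
Op 8: note_on(61): all voices busy, STEAL voice 1 (pitch 81, oldest) -> assign | voices=[87 61 73 60]
Op 9: note_on(75): all voices busy, STEAL voice 3 (pitch 60, oldest) -> assign | voices=[87 61 73 75]
Op 10: note_on(68): all voices busy, STEAL voice 0 (pitch 87, oldest) -> assign | voices=[68 61 73 75]
Op 11: note_off(68): free voice 0 | voices=[- 61 73 75]
Op 12: note_off(73): free voice 2 | voices=[- 61 - 75]
Op 13: note_off(75): free voice 3 | voices=[- 61 - -]
Op 14: note_on(88): voice 0 is free -> assigned | voices=[88 61 - -]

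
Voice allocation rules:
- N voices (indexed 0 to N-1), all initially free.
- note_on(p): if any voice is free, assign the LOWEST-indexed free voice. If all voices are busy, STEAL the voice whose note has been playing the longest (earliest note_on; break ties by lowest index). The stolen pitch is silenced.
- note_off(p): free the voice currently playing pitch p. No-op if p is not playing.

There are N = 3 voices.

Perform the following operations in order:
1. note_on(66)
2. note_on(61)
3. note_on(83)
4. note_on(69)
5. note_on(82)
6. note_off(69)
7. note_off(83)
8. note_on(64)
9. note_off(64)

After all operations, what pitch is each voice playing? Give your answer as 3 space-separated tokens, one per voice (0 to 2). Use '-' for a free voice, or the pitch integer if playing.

Answer: - 82 -

Derivation:
Op 1: note_on(66): voice 0 is free -> assigned | voices=[66 - -]
Op 2: note_on(61): voice 1 is free -> assigned | voices=[66 61 -]
Op 3: note_on(83): voice 2 is free -> assigned | voices=[66 61 83]
Op 4: note_on(69): all voices busy, STEAL voice 0 (pitch 66, oldest) -> assign | voices=[69 61 83]
Op 5: note_on(82): all voices busy, STEAL voice 1 (pitch 61, oldest) -> assign | voices=[69 82 83]
Op 6: note_off(69): free voice 0 | voices=[- 82 83]
Op 7: note_off(83): free voice 2 | voices=[- 82 -]
Op 8: note_on(64): voice 0 is free -> assigned | voices=[64 82 -]
Op 9: note_off(64): free voice 0 | voices=[- 82 -]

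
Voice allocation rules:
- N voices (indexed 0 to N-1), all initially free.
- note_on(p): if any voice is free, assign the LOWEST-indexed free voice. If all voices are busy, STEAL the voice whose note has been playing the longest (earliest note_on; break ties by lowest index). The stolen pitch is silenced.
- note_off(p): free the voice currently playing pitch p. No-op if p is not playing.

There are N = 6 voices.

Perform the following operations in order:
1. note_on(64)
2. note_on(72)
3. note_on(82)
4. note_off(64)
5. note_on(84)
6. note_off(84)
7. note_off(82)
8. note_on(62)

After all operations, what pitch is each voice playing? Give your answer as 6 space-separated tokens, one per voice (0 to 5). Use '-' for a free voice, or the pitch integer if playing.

Answer: 62 72 - - - -

Derivation:
Op 1: note_on(64): voice 0 is free -> assigned | voices=[64 - - - - -]
Op 2: note_on(72): voice 1 is free -> assigned | voices=[64 72 - - - -]
Op 3: note_on(82): voice 2 is free -> assigned | voices=[64 72 82 - - -]
Op 4: note_off(64): free voice 0 | voices=[- 72 82 - - -]
Op 5: note_on(84): voice 0 is free -> assigned | voices=[84 72 82 - - -]
Op 6: note_off(84): free voice 0 | voices=[- 72 82 - - -]
Op 7: note_off(82): free voice 2 | voices=[- 72 - - - -]
Op 8: note_on(62): voice 0 is free -> assigned | voices=[62 72 - - - -]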